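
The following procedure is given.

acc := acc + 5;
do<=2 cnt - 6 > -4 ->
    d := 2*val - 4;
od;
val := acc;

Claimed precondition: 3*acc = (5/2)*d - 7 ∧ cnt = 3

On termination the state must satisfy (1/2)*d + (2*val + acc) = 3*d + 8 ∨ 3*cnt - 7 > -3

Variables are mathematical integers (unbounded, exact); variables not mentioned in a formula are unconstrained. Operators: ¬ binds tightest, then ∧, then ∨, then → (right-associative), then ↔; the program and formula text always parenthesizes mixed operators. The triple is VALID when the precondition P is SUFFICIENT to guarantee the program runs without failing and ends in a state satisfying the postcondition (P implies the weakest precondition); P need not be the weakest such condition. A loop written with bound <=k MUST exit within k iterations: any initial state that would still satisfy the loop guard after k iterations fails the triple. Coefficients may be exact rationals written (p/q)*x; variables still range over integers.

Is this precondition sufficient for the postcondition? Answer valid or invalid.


Working backward. After the program, the postcondition (1/2)*d + (2*val + acc) = 3*d + 8 ∨ 3*cnt - 7 > -3 must hold; in canonical form it is acc + 2*val = (5/2)*d + 8 ∨ 3*cnt > 4.
Before val := acc: 3*acc = (5/2)*d + 8 ∨ 3*cnt > 4
Before the loop (bound <=2), unroll the exhaustion recursion (WP_0 = exit-now case; WP_j = one more guarded iteration, up to j = 2):
  WP_0: (¬(cnt > 2)) ∧ (3*acc = (5/2)*d + 8 ∨ 3*cnt > 4)
  WP_1: (cnt > 2 → ((¬(cnt > 2)) ∧ (3*acc = 5*val - 2 ∨ 3*cnt > 4))) ∧ ((¬(cnt > 2)) → (3*acc = (5/2)*d + 8 ∨ 3*cnt > 4))
  WP_2: (cnt > 2 → ((cnt > 2 → ((¬(cnt > 2)) ∧ (3*acc = 5*val - 2 ∨ 3*cnt > 4))) ∧ ((¬(cnt > 2)) → (3*acc = 5*val - 2 ∨ 3*cnt > 4)))) ∧ ((¬(cnt > 2)) → (3*acc = (5/2)*d + 8 ∨ 3*cnt > 4))
So before the loop: (cnt > 2 → ((cnt > 2 → ((¬(cnt > 2)) ∧ (3*acc = 5*val - 2 ∨ 3*cnt > 4))) ∧ ((¬(cnt > 2)) → (3*acc = 5*val - 2 ∨ 3*cnt > 4)))) ∧ ((¬(cnt > 2)) → (3*acc = (5/2)*d + 8 ∨ 3*cnt > 4))
Before acc := acc + 5: (cnt > 2 → ((cnt > 2 → ((¬(cnt > 2)) ∧ (3*acc = 5*val - 17 ∨ 3*cnt > 4))) ∧ ((¬(cnt > 2)) → (3*acc = 5*val - 17 ∨ 3*cnt > 4)))) ∧ ((¬(cnt > 2)) → (3*acc = (5/2)*d - 7 ∨ 3*cnt > 4))
The weakest precondition is (cnt > 2 → ((cnt > 2 → ((¬(cnt > 2)) ∧ (3*acc = 5*val - 17 ∨ 3*cnt > 4))) ∧ ((¬(cnt > 2)) → (3*acc = 5*val - 17 ∨ 3*cnt > 4)))) ∧ ((¬(cnt > 2)) → (3*acc = (5/2)*d - 7 ∨ 3*cnt > 4)).
Check whether 3*acc = (5/2)*d - 7 ∧ cnt = 3 implies it.
Countermodel: at the initial state acc = 1, cnt = 3, d = 4, val = 0, the precondition holds but the weakest precondition fails.
Answer: invalid


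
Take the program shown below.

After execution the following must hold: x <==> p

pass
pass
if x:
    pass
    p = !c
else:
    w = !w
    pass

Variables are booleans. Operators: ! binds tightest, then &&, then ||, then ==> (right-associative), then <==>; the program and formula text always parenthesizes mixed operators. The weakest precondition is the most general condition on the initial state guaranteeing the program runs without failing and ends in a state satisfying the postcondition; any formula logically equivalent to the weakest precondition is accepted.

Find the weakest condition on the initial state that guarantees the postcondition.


Working backward. After the program, x <==> p must hold.
Then branch requires x <==> (!c); else branch requires x <==> p.
Before the if: (x ==> (x <==> (!c))) && ((!x) ==> (x <==> p))
Before skip: (x ==> (x <==> (!c))) && ((!x) ==> (x <==> p))
Before skip: (x ==> (x <==> (!c))) && ((!x) ==> (x <==> p))
Answer: WP = (x ==> (x <==> (!c))) && ((!x) ==> (x <==> p))


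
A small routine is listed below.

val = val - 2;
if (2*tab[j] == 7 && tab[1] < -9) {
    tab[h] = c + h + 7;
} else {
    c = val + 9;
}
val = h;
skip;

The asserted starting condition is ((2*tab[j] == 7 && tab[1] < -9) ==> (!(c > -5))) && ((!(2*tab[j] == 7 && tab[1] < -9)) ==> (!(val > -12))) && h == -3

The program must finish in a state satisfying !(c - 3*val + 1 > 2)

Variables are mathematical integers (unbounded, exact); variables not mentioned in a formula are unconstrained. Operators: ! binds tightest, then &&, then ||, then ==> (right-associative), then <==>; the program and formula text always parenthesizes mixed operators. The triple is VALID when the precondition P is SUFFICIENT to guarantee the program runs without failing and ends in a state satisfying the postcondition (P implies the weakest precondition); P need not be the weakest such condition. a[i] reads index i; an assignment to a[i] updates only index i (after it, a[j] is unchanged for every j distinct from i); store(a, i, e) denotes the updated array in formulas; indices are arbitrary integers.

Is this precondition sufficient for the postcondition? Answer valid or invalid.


Working backward. After the program, the postcondition !(c - 3*val + 1 > 2) must hold; in canonical form it is !(c > 3*val + 1).
Before skip: !(c > 3*val + 1)
Before val := h: !(c > 3*h + 1)
Then branch requires !(c > 3*h + 1); else branch requires !(val > 3*h - 8).
Before the if: ((2*tab[j] == 7 && tab[1] < -9) ==> (!(c > 3*h + 1))) && ((!(2*tab[j] == 7 && tab[1] < -9)) ==> (!(val > 3*h - 8)))
Before val := val - 2: ((2*tab[j] == 7 && tab[1] < -9) ==> (!(c > 3*h + 1))) && ((!(2*tab[j] == 7 && tab[1] < -9)) ==> (!(val > 3*h - 6)))
The weakest precondition is ((2*tab[j] == 7 && tab[1] < -9) ==> (!(c > 3*h + 1))) && ((!(2*tab[j] == 7 && tab[1] < -9)) ==> (!(val > 3*h - 6))).
Check whether ((2*tab[j] == 7 && tab[1] < -9) ==> (!(c > -5))) && ((!(2*tab[j] == 7 && tab[1] < -9)) ==> (!(val > -12))) && h == -3 implies it.
Countermodel: at the initial state c = 0, h = -3, j = 0, tab = {[0] = 0, [1] = 0, elsewhere 0}, val = -14, the precondition holds but the weakest precondition fails.
Answer: invalid


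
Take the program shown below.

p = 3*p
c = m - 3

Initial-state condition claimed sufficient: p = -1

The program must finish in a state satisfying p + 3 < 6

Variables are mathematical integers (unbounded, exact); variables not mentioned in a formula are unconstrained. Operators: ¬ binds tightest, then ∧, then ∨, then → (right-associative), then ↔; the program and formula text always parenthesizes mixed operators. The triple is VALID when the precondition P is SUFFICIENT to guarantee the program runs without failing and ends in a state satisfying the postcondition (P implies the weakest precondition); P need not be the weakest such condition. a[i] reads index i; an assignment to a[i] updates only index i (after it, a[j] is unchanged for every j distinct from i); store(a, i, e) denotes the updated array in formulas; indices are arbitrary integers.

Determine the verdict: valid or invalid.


Working backward. After the program, the postcondition p + 3 < 6 must hold; in canonical form it is p < 3.
Before c := m - 3: p < 3
Before p := 3*p: 3*p < 3
The weakest precondition is 3*p < 3.
Check whether p = -1 implies it.
Every state satisfying the precondition satisfies the weakest precondition: the implication holds.
Answer: valid


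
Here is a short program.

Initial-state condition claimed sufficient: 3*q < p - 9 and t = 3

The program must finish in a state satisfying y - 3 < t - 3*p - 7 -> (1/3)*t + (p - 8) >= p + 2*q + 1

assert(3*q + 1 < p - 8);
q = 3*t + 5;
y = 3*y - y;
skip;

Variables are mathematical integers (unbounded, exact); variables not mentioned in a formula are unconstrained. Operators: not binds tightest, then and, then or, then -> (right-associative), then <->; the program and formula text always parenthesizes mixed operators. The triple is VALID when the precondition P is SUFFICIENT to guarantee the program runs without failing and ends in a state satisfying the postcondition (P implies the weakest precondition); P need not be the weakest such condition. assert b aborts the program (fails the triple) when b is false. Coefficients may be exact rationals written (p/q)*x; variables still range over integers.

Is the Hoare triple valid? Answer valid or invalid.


Working backward. After the program, the postcondition y - 3 < t - 3*p - 7 -> (1/3)*t + (p - 8) >= p + 2*q + 1 must hold; in canonical form it is 3*p + y < t - 4 -> (1/3)*t >= 2*q + 9.
Before skip: 3*p + y < t - 4 -> (1/3)*t >= 2*q + 9
Before y := 3*y - y: 3*p + 2*y < t - 4 -> (1/3)*t >= 2*q + 9
Before q := 3*t + 5: 3*p + 2*y < t - 4 -> (17/3)*t <= -19
Before assert 3*q + 1 < p - 8: 3*q < p - 9 and (3*p + 2*y < t - 4 -> (17/3)*t <= -19)
The weakest precondition is 3*q < p - 9 and (3*p + 2*y < t - 4 -> (17/3)*t <= -19).
Check whether 3*q < p - 9 and t = 3 implies it.
Countermodel: at the initial state p = -2, q = -4, t = 3, y = 2, the precondition holds but the weakest precondition fails.
Answer: invalid


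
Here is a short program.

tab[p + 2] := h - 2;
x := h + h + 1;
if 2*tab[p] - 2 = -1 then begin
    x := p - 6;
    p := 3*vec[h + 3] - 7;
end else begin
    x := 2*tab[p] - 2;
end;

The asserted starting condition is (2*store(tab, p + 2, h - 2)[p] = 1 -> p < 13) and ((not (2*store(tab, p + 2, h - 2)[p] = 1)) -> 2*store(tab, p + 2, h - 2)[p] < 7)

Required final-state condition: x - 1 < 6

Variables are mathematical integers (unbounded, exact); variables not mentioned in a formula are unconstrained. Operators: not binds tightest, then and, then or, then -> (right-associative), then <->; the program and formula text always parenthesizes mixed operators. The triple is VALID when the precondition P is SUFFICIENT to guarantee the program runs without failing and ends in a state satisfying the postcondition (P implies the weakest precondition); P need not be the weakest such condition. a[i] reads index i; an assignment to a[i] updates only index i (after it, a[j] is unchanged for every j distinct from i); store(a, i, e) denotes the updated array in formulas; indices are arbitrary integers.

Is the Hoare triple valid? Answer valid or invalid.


Working backward. After the program, the postcondition x - 1 < 6 must hold; in canonical form it is x < 7.
Then branch requires p < 13; else branch requires 2*tab[p] < 9.
Before the if: (2*tab[p] = 1 -> p < 13) and ((not (2*tab[p] = 1)) -> 2*tab[p] < 9)
Before x := h + h + 1: (2*tab[p] = 1 -> p < 13) and ((not (2*tab[p] = 1)) -> 2*tab[p] < 9)
Before tab[p + 2] := h - 2: (2*store(tab, p + 2, h - 2)[p] = 1 -> p < 13) and ((not (2*store(tab, p + 2, h - 2)[p] = 1)) -> 2*store(tab, p + 2, h - 2)[p] < 9)
The weakest precondition is (2*store(tab, p + 2, h - 2)[p] = 1 -> p < 13) and ((not (2*store(tab, p + 2, h - 2)[p] = 1)) -> 2*store(tab, p + 2, h - 2)[p] < 9).
Check whether (2*store(tab, p + 2, h - 2)[p] = 1 -> p < 13) and ((not (2*store(tab, p + 2, h - 2)[p] = 1)) -> 2*store(tab, p + 2, h - 2)[p] < 7) implies it.
Every state satisfying the precondition satisfies the weakest precondition: the implication holds.
Answer: valid


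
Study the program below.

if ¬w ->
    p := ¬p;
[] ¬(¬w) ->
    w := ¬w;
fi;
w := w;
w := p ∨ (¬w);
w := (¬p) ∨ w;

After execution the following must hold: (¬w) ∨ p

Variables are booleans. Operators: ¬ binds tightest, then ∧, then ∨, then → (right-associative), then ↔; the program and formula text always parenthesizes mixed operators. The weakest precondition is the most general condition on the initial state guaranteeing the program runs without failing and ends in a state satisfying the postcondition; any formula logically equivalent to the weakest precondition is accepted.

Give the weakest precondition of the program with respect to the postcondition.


Working backward. After the program, (¬w) ∨ p must hold.
Before w := (¬p) ∨ w: (¬((¬p) ∨ w)) ∨ p
Before w := p ∨ (¬w): p
Before w := w: p
Then branch requires ¬p; else branch requires p.
Before the if: ((¬w) → (¬p)) ∧ (w → p)
Answer: WP = ((¬w) → (¬p)) ∧ (w → p)


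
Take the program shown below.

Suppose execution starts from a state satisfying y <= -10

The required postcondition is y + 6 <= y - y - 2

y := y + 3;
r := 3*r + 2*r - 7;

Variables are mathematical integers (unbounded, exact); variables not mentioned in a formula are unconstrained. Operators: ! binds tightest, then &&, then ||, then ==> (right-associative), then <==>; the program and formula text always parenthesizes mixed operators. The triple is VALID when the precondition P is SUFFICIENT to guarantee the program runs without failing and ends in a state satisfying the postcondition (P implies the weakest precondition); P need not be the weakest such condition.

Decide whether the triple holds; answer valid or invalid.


Working backward. After the program, the postcondition y + 6 <= y - y - 2 must hold; in canonical form it is y <= -8.
Before r := 3*r + 2*r - 7: y <= -8
Before y := y + 3: y <= -11
The weakest precondition is y <= -11.
Check whether y <= -10 implies it.
Countermodel: at the initial state y = -10, the precondition holds but the weakest precondition fails.
Answer: invalid


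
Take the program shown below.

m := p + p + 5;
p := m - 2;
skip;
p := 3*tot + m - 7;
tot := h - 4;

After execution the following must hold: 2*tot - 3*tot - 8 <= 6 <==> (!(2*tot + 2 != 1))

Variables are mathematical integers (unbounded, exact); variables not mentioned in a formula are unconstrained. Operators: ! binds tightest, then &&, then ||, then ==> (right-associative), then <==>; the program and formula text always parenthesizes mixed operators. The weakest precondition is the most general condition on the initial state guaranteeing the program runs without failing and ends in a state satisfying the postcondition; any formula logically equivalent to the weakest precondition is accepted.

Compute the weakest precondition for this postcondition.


Working backward. After the program, the postcondition 2*tot - 3*tot - 8 <= 6 <==> (!(2*tot + 2 != 1)) must hold; in canonical form it is tot >= -14 <==> (!(2*tot != -1)).
Before tot := h - 4: h >= -10 <==> (!(2*h != 7))
Before p := 3*tot + m - 7: h >= -10 <==> (!(2*h != 7))
Before skip: h >= -10 <==> (!(2*h != 7))
Before p := m - 2: h >= -10 <==> (!(2*h != 7))
Before m := p + p + 5: h >= -10 <==> (!(2*h != 7))
Answer: WP = h >= -10 <==> (!(2*h != 7))


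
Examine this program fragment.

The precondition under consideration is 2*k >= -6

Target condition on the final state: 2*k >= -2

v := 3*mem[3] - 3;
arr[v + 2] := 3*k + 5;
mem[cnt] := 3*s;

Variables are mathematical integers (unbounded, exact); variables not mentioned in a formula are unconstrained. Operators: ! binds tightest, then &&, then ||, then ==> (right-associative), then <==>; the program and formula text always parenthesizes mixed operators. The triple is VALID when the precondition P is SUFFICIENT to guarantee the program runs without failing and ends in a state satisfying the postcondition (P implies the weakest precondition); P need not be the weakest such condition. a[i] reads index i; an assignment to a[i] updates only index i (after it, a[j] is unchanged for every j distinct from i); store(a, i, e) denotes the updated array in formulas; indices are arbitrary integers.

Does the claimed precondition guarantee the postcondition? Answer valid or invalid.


Working backward. After the program, 2*k >= -2 must hold.
Before mem[cnt] := 3*s: 2*k >= -2
Before arr[v + 2] := 3*k + 5: 2*k >= -2
Before v := 3*mem[3] - 3: 2*k >= -2
The weakest precondition is 2*k >= -2.
Check whether 2*k >= -6 implies it.
Countermodel: at the initial state k = -3, the precondition holds but the weakest precondition fails.
Answer: invalid


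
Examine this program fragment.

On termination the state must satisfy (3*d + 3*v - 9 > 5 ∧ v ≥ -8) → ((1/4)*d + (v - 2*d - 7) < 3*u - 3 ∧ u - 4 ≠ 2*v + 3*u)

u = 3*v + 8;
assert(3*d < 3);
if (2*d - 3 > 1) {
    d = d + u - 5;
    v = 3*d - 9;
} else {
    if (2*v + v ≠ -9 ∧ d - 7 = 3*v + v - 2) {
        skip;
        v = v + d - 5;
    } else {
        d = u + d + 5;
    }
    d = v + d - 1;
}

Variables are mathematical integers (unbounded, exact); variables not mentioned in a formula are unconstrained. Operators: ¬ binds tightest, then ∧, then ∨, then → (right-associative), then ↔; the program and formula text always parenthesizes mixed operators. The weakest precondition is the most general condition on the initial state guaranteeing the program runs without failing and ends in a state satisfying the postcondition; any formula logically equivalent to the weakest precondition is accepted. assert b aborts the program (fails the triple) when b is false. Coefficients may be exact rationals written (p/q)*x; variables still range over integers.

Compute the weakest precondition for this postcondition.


Working backward. After the program, the postcondition (3*d + 3*v - 9 > 5 ∧ v ≥ -8) → ((1/4)*d + (v - 2*d - 7) < 3*u - 3 ∧ u - 4 ≠ 2*v + 3*u) must hold; in canonical form it is (3*d + 3*v > 14 ∧ v ≥ -8) → (v < (7/4)*d + 3*u + 4 ∧ 2*u + 2*v ≠ -4).
Then branch requires (12*d + 12*u > 101 ∧ 3*d + 3*u ≥ 16) → ((5/4)*d < (7/4)*u + 77/4 ∧ 6*d + 8*u ≠ 44); else branch requires ((3*v ≠ -9 ∧ d = 4*v + 5) → ((9*d + 6*v > 47 ∧ d + v ≥ -3) → ((5/2)*d + 3*u + (3/4)*v > 3/2 ∧ 2*d + 2*u + 2*v ≠ 6))) ∧ ((¬(3*v ≠ -9 ∧ d = 4*v + 5)) → ((3*d + 3*u + 6*v > 2 ∧ v ≥ -8) → ((7/4)*d + (19/4)*u + (3/4)*v > -11 ∧ 2*u + 2*v ≠ -4))).
Before the if: (2*d > 4 → ((12*d + 12*u > 101 ∧ 3*d + 3*u ≥ 16) → ((5/4)*d < (7/4)*u + 77/4 ∧ 6*d + 8*u ≠ 44))) ∧ ((¬(2*d > 4)) → (((3*v ≠ -9 ∧ d = 4*v + 5) → ((9*d + 6*v > 47 ∧ d + v ≥ -3) → ((5/2)*d + 3*u + (3/4)*v > 3/2 ∧ 2*d + 2*u + 2*v ≠ 6))) ∧ ((¬(3*v ≠ -9 ∧ d = 4*v + 5)) → ((3*d + 3*u + 6*v > 2 ∧ v ≥ -8) → ((7/4)*d + (19/4)*u + (3/4)*v > -11 ∧ 2*u + 2*v ≠ -4)))))
Before assert 3*d < 3: 3*d < 3 ∧ (2*d > 4 → ((12*d + 12*u > 101 ∧ 3*d + 3*u ≥ 16) → ((5/4)*d < (7/4)*u + 77/4 ∧ 6*d + 8*u ≠ 44))) ∧ ((¬(2*d > 4)) → (((3*v ≠ -9 ∧ d = 4*v + 5) → ((9*d + 6*v > 47 ∧ d + v ≥ -3) → ((5/2)*d + 3*u + (3/4)*v > 3/2 ∧ 2*d + 2*u + 2*v ≠ 6))) ∧ ((¬(3*v ≠ -9 ∧ d = 4*v + 5)) → ((3*d + 3*u + 6*v > 2 ∧ v ≥ -8) → ((7/4)*d + (19/4)*u + (3/4)*v > -11 ∧ 2*u + 2*v ≠ -4)))))
Before u := 3*v + 8: 3*d < 3 ∧ (2*d > 4 → ((12*d + 36*v > 5 ∧ 3*d + 9*v ≥ -8) → ((5/4)*d < (21/4)*v + 133/4 ∧ 6*d + 24*v ≠ -20))) ∧ ((¬(2*d > 4)) → (((3*v ≠ -9 ∧ d = 4*v + 5) → ((9*d + 6*v > 47 ∧ d + v ≥ -3) → ((5/2)*d + (39/4)*v > -45/2 ∧ 2*d + 8*v ≠ -10))) ∧ ((¬(3*v ≠ -9 ∧ d = 4*v + 5)) → ((3*d + 15*v > -22 ∧ v ≥ -8) → ((7/4)*d + 15*v > -49 ∧ 8*v ≠ -20)))))
Answer: WP = 3*d < 3 ∧ (2*d > 4 → ((12*d + 36*v > 5 ∧ 3*d + 9*v ≥ -8) → ((5/4)*d < (21/4)*v + 133/4 ∧ 6*d + 24*v ≠ -20))) ∧ ((¬(2*d > 4)) → (((3*v ≠ -9 ∧ d = 4*v + 5) → ((9*d + 6*v > 47 ∧ d + v ≥ -3) → ((5/2)*d + (39/4)*v > -45/2 ∧ 2*d + 8*v ≠ -10))) ∧ ((¬(3*v ≠ -9 ∧ d = 4*v + 5)) → ((3*d + 15*v > -22 ∧ v ≥ -8) → ((7/4)*d + 15*v > -49 ∧ 8*v ≠ -20)))))


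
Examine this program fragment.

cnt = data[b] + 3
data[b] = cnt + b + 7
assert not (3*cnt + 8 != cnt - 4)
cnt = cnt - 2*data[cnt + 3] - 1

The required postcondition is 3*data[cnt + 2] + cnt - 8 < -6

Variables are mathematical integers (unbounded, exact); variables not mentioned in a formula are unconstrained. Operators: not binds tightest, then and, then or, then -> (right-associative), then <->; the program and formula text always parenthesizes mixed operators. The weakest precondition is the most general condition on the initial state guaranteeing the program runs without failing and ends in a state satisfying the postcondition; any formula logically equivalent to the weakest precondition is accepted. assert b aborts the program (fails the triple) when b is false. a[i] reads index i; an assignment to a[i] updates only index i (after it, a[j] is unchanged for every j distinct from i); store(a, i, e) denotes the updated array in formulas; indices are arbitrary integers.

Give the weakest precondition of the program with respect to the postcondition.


Working backward. After the program, the postcondition 3*data[cnt + 2] + cnt - 8 < -6 must hold; in canonical form it is 3*data[cnt + 2] + cnt < 2.
Before cnt := cnt - 2*data[cnt + 3] - 1: 3*data[-2*data[cnt + 3] + cnt + 1] + cnt < 2*data[cnt + 3] + 3
Before assert not (3*cnt + 8 != cnt - 4): (not (2*cnt != -12)) and 3*data[-2*data[cnt + 3] + cnt + 1] + cnt < 2*data[cnt + 3] + 3
Before data[b] := cnt + b + 7: (not (2*cnt != -12)) and 3*store(data, b, b + cnt + 7)[-2*store(data, b, b + cnt + 7)[cnt + 3] + cnt + 1] + cnt < 2*store(data, b, b + cnt + 7)[cnt + 3] + 3
Before cnt := data[b] + 3: (not (2*data[b] != -18)) and data[b] + 3*store(data, b, data[b] + b + 10)[data[b] - 2*store(data, b, data[b] + b + 10)[data[b] + 6] + 4] < 2*store(data, b, data[b] + b + 10)[data[b] + 6]
Answer: WP = (not (2*data[b] != -18)) and data[b] + 3*store(data, b, data[b] + b + 10)[data[b] - 2*store(data, b, data[b] + b + 10)[data[b] + 6] + 4] < 2*store(data, b, data[b] + b + 10)[data[b] + 6]


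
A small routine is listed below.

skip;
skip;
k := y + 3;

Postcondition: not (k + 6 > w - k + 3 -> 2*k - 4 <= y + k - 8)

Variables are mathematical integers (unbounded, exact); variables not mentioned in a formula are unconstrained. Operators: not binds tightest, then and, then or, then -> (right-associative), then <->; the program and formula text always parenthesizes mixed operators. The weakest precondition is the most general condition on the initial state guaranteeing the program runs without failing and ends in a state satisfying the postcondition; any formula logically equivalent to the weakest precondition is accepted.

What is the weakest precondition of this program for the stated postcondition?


Working backward. After the program, the postcondition not (k + 6 > w - k + 3 -> 2*k - 4 <= y + k - 8) must hold; in canonical form it is not (2*k > w - 3 -> k <= y - 4).
Before k := y + 3: 2*y > w - 9
Before skip: 2*y > w - 9
Before skip: 2*y > w - 9
Answer: WP = 2*y > w - 9


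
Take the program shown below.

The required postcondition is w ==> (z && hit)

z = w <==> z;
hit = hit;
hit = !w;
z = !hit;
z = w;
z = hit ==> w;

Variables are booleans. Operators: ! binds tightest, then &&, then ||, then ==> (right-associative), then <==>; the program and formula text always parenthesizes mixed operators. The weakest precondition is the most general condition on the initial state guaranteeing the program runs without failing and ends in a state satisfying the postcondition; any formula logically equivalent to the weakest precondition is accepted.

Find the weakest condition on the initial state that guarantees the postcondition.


Working backward. After the program, w ==> (z && hit) must hold.
Before z := hit ==> w: w ==> ((hit ==> w) && hit)
Before z := w: w ==> ((hit ==> w) && hit)
Before z := !hit: w ==> ((hit ==> w) && hit)
Before hit := !w: w ==> (((!w) ==> w) && (!w))
Before hit := hit: w ==> (((!w) ==> w) && (!w))
Before z := w <==> z: w ==> (((!w) ==> w) && (!w))
Answer: WP = w ==> (((!w) ==> w) && (!w))


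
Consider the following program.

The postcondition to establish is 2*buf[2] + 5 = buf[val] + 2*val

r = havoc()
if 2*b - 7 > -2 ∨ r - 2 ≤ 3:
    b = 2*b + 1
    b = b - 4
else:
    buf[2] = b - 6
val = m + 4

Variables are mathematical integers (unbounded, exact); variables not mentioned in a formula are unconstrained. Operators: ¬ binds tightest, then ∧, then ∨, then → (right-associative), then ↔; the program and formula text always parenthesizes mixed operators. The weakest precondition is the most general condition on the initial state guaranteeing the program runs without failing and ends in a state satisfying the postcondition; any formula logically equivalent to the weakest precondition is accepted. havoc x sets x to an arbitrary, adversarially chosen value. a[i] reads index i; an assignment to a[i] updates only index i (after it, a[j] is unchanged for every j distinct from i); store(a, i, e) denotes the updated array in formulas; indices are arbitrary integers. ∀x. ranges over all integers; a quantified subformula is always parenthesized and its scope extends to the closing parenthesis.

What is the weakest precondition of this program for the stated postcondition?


Working backward. After the program, the postcondition 2*buf[2] + 5 = buf[val] + 2*val must hold; in canonical form it is 2*buf[2] = buf[val] + 2*val - 5.
Before val := m + 4: 2*buf[2] = buf[m + 4] + 2*m + 3
Then branch requires 2*buf[2] = buf[m + 4] + 2*m + 3; else branch requires 2*b = store(buf, 2, b - 6)[m + 4] + 2*m + 15.
Before the if: ((2*b > 5 ∨ r ≤ 5) → 2*buf[2] = buf[m + 4] + 2*m + 3) ∧ ((¬(2*b > 5 ∨ r ≤ 5)) → 2*b = store(buf, 2, b - 6)[m + 4] + 2*m + 15)
Before havoc r: ∀r_1. (((2*b > 5 ∨ r_1 ≤ 5) → 2*buf[2] = buf[m + 4] + 2*m + 3) ∧ ((¬(2*b > 5 ∨ r_1 ≤ 5)) → 2*b = store(buf, 2, b - 6)[m + 4] + 2*m + 15))
Answer: WP = ∀r_1. (((2*b > 5 ∨ r_1 ≤ 5) → 2*buf[2] = buf[m + 4] + 2*m + 3) ∧ ((¬(2*b > 5 ∨ r_1 ≤ 5)) → 2*b = store(buf, 2, b - 6)[m + 4] + 2*m + 15))


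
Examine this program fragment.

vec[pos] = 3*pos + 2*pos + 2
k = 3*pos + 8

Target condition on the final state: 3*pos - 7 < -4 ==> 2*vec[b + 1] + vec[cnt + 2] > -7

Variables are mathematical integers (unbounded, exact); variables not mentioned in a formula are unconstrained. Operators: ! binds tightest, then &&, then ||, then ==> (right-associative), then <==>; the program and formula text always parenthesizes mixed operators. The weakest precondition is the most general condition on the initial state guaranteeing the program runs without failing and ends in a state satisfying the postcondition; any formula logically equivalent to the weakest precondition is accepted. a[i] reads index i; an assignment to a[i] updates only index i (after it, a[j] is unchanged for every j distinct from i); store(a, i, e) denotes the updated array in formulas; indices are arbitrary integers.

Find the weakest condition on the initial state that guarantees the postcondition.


Working backward. After the program, the postcondition 3*pos - 7 < -4 ==> 2*vec[b + 1] + vec[cnt + 2] > -7 must hold; in canonical form it is 3*pos < 3 ==> 2*vec[b + 1] + vec[cnt + 2] > -7.
Before k := 3*pos + 8: 3*pos < 3 ==> 2*vec[b + 1] + vec[cnt + 2] > -7
Before vec[pos] := 3*pos + 2*pos + 2: 3*pos < 3 ==> 2*store(vec, pos, 5*pos + 2)[b + 1] + store(vec, pos, 5*pos + 2)[cnt + 2] > -7
Answer: WP = 3*pos < 3 ==> 2*store(vec, pos, 5*pos + 2)[b + 1] + store(vec, pos, 5*pos + 2)[cnt + 2] > -7


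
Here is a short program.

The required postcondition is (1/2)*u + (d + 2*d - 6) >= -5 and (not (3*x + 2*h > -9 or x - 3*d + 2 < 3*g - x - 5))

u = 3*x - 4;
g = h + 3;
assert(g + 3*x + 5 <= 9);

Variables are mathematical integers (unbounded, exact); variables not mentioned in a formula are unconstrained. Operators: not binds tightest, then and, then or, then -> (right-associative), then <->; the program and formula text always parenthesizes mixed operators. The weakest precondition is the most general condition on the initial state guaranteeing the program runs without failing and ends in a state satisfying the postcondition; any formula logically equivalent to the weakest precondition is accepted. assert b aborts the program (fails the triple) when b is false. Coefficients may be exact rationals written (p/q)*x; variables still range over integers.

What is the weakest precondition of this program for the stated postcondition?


Working backward. After the program, the postcondition (1/2)*u + (d + 2*d - 6) >= -5 and (not (3*x + 2*h > -9 or x - 3*d + 2 < 3*g - x - 5)) must hold; in canonical form it is 3*d + (1/2)*u >= 1 and (not (2*h + 3*x > -9 or 2*x < 3*d + 3*g - 7)).
Before assert g + 3*x + 5 <= 9: g + 3*x <= 4 and 3*d + (1/2)*u >= 1 and (not (2*h + 3*x > -9 or 2*x < 3*d + 3*g - 7))
Before g := h + 3: h + 3*x <= 1 and 3*d + (1/2)*u >= 1 and (not (2*h + 3*x > -9 or 2*x < 3*d + 3*h + 2))
Before u := 3*x - 4: h + 3*x <= 1 and 3*d + (3/2)*x >= 3 and (not (2*h + 3*x > -9 or 2*x < 3*d + 3*h + 2))
Answer: WP = h + 3*x <= 1 and 3*d + (3/2)*x >= 3 and (not (2*h + 3*x > -9 or 2*x < 3*d + 3*h + 2))


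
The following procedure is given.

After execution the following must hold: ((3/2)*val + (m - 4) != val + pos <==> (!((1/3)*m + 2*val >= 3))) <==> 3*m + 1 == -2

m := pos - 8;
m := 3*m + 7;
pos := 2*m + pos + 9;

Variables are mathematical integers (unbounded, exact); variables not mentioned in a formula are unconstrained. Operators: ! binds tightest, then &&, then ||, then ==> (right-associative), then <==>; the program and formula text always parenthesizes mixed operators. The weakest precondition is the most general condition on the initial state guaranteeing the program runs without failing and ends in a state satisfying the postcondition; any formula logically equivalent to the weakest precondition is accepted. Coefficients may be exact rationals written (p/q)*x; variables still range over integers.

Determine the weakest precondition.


Working backward. After the program, the postcondition ((3/2)*val + (m - 4) != val + pos <==> (!((1/3)*m + 2*val >= 3))) <==> 3*m + 1 == -2 must hold; in canonical form it is (m + (1/2)*val != pos + 4 <==> (!((1/3)*m + 2*val >= 3))) <==> 3*m == -3.
Before pos := 2*m + pos + 9: ((1/2)*val != m + pos + 13 <==> (!((1/3)*m + 2*val >= 3))) <==> 3*m == -3
Before m := 3*m + 7: ((1/2)*val != 3*m + pos + 20 <==> (!(m + 2*val >= 2/3))) <==> 9*m == -24
Before m := pos - 8: ((1/2)*val != 4*pos - 4 <==> (!(pos + 2*val >= 26/3))) <==> 9*pos == 48
Answer: WP = ((1/2)*val != 4*pos - 4 <==> (!(pos + 2*val >= 26/3))) <==> 9*pos == 48


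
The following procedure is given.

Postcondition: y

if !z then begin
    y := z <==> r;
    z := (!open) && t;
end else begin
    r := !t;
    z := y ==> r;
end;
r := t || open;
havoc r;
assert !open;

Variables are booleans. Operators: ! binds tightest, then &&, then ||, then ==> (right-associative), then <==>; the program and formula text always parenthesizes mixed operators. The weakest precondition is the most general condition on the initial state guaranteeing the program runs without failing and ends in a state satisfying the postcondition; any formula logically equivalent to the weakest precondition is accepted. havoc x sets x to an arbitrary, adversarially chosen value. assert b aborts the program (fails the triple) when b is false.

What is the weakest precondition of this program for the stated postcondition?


Working backward. After the program, y must hold.
Before assert !open: (!open) && y
Before havoc r: (!open) && y
Before r := t || open: (!open) && y
Then branch requires (!open) && (z <==> r); else branch requires (!open) && y.
Before the if: ((!z) ==> ((!open) && (z <==> r))) && (z ==> ((!open) && y))
Answer: WP = ((!z) ==> ((!open) && (z <==> r))) && (z ==> ((!open) && y))


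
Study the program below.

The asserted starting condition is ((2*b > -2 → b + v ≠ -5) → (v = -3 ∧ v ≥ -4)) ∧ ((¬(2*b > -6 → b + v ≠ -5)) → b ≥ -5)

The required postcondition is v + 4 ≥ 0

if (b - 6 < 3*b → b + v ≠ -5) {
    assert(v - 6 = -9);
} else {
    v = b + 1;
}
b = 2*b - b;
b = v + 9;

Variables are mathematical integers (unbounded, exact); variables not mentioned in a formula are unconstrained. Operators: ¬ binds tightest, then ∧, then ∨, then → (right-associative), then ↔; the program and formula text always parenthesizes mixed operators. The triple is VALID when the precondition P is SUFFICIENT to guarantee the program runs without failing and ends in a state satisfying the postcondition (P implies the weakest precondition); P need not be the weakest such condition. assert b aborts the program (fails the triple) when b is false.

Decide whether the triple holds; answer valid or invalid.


Working backward. After the program, the postcondition v + 4 ≥ 0 must hold; in canonical form it is v ≥ -4.
Before b := v + 9: v ≥ -4
Before b := 2*b - b: v ≥ -4
Then branch requires v = -3 ∧ v ≥ -4; else branch requires b ≥ -5.
Before the if: ((2*b > -6 → b + v ≠ -5) → (v = -3 ∧ v ≥ -4)) ∧ ((¬(2*b > -6 → b + v ≠ -5)) → b ≥ -5)
The weakest precondition is ((2*b > -6 → b + v ≠ -5) → (v = -3 ∧ v ≥ -4)) ∧ ((¬(2*b > -6 → b + v ≠ -5)) → b ≥ -5).
Check whether ((2*b > -2 → b + v ≠ -5) → (v = -3 ∧ v ≥ -4)) ∧ ((¬(2*b > -6 → b + v ≠ -5)) → b ≥ -5) implies it.
Every state satisfying the precondition satisfies the weakest precondition: the implication holds.
Answer: valid


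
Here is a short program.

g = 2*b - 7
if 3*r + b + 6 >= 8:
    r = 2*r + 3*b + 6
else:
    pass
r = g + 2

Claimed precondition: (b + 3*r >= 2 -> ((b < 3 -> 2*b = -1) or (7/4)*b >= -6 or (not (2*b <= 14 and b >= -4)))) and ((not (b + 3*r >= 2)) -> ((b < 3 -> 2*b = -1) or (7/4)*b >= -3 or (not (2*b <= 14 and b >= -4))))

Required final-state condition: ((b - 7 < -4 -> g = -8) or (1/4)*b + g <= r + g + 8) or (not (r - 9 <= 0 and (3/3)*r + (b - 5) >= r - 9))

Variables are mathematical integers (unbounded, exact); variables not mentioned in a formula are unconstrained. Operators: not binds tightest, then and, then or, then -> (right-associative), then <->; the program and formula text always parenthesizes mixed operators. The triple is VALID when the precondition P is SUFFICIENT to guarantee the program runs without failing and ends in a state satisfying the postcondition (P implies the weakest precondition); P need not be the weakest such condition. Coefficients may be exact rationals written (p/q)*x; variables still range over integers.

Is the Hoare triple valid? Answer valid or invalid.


Working backward. After the program, the postcondition ((b - 7 < -4 -> g = -8) or (1/4)*b + g <= r + g + 8) or (not (r - 9 <= 0 and (3/3)*r + (b - 5) >= r - 9)) must hold; in canonical form it is (b < 3 -> g = -8) or (1/4)*b <= r + 8 or (not (r <= 9 and b >= -4)).
Before r := g + 2: (b < 3 -> g = -8) or (1/4)*b <= g + 10 or (not (g <= 7 and b >= -4))
Then branch requires (b < 3 -> g = -8) or (1/4)*b <= g + 10 or (not (g <= 7 and b >= -4)); else branch requires (b < 3 -> g = -8) or (1/4)*b <= g + 10 or (not (g <= 7 and b >= -4)).
Before the if: (b + 3*r >= 2 -> ((b < 3 -> g = -8) or (1/4)*b <= g + 10 or (not (g <= 7 and b >= -4)))) and ((not (b + 3*r >= 2)) -> ((b < 3 -> g = -8) or (1/4)*b <= g + 10 or (not (g <= 7 and b >= -4))))
Before g := 2*b - 7: (b + 3*r >= 2 -> ((b < 3 -> 2*b = -1) or (7/4)*b >= -3 or (not (2*b <= 14 and b >= -4)))) and ((not (b + 3*r >= 2)) -> ((b < 3 -> 2*b = -1) or (7/4)*b >= -3 or (not (2*b <= 14 and b >= -4))))
The weakest precondition is (b + 3*r >= 2 -> ((b < 3 -> 2*b = -1) or (7/4)*b >= -3 or (not (2*b <= 14 and b >= -4)))) and ((not (b + 3*r >= 2)) -> ((b < 3 -> 2*b = -1) or (7/4)*b >= -3 or (not (2*b <= 14 and b >= -4)))).
Check whether (b + 3*r >= 2 -> ((b < 3 -> 2*b = -1) or (7/4)*b >= -6 or (not (2*b <= 14 and b >= -4)))) and ((not (b + 3*r >= 2)) -> ((b < 3 -> 2*b = -1) or (7/4)*b >= -3 or (not (2*b <= 14 and b >= -4)))) implies it.
Countermodel: at the initial state b = -2, r = 2, the precondition holds but the weakest precondition fails.
Answer: invalid


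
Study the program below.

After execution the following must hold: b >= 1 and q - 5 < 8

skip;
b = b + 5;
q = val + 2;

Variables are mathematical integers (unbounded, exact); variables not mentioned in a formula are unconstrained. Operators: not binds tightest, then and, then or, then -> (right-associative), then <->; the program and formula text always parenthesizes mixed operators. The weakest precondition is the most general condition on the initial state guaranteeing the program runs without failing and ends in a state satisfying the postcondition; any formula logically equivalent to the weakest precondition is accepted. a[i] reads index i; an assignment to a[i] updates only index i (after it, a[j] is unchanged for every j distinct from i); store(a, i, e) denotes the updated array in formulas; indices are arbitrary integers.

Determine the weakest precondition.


Working backward. After the program, the postcondition b >= 1 and q - 5 < 8 must hold; in canonical form it is b >= 1 and q < 13.
Before q := val + 2: b >= 1 and val < 11
Before b := b + 5: b >= -4 and val < 11
Before skip: b >= -4 and val < 11
Answer: WP = b >= -4 and val < 11


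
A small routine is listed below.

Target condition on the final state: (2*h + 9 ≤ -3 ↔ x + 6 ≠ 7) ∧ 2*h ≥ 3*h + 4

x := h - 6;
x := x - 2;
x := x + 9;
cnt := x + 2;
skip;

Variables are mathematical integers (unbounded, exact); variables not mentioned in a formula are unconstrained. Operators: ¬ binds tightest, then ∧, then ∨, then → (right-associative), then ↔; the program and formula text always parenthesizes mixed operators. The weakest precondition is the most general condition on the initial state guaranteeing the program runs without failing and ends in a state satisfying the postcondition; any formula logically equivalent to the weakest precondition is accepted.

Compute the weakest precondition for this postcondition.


Working backward. After the program, the postcondition (2*h + 9 ≤ -3 ↔ x + 6 ≠ 7) ∧ 2*h ≥ 3*h + 4 must hold; in canonical form it is (2*h ≤ -12 ↔ x ≠ 1) ∧ h ≤ -4.
Before skip: (2*h ≤ -12 ↔ x ≠ 1) ∧ h ≤ -4
Before cnt := x + 2: (2*h ≤ -12 ↔ x ≠ 1) ∧ h ≤ -4
Before x := x + 9: (2*h ≤ -12 ↔ x ≠ -8) ∧ h ≤ -4
Before x := x - 2: (2*h ≤ -12 ↔ x ≠ -6) ∧ h ≤ -4
Before x := h - 6: (2*h ≤ -12 ↔ h ≠ 0) ∧ h ≤ -4
Answer: WP = (2*h ≤ -12 ↔ h ≠ 0) ∧ h ≤ -4


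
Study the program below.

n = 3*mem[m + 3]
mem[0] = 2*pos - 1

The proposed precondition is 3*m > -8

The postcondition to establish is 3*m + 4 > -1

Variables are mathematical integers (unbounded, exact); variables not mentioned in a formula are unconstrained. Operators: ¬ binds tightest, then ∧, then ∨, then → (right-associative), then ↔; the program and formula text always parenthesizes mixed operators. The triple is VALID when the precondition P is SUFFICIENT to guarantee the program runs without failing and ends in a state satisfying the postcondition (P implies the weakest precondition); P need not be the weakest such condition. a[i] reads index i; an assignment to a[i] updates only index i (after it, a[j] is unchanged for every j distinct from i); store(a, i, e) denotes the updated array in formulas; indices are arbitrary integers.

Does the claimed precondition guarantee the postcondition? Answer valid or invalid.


Working backward. After the program, the postcondition 3*m + 4 > -1 must hold; in canonical form it is 3*m > -5.
Before mem[0] := 2*pos - 1: 3*m > -5
Before n := 3*mem[m + 3]: 3*m > -5
The weakest precondition is 3*m > -5.
Check whether 3*m > -8 implies it.
Countermodel: at the initial state m = -2, the precondition holds but the weakest precondition fails.
Answer: invalid


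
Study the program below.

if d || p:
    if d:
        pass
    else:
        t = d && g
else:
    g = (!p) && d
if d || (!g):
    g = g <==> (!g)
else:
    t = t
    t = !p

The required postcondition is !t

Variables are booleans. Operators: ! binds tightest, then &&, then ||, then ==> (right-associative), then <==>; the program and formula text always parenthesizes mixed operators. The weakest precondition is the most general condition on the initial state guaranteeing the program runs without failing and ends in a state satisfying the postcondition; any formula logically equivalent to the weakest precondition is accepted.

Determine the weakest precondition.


Working backward. After the program, !t must hold.
Then branch requires !t; else branch requires p.
Before the if: ((d || (!g)) ==> (!t)) && ((!(d || (!g))) ==> p)
Then branch requires (d ==> (((d || (!g)) ==> (!t)) && ((!(d || (!g))) ==> p))) && ((!d) ==> (((d || (!g)) ==> (!(d && g))) && ((!(d || (!g))) ==> p))); else branch requires ((d || (!((!p) && d))) ==> (!t)) && ((!(d || (!((!p) && d)))) ==> p).
Before the if: ((d || p) ==> ((d ==> (((d || (!g)) ==> (!t)) && ((!(d || (!g))) ==> p))) && ((!d) ==> (((d || (!g)) ==> (!(d && g))) && ((!(d || (!g))) ==> p))))) && ((!(d || p)) ==> (((d || (!((!p) && d))) ==> (!t)) && ((!(d || (!((!p) && d)))) ==> p)))
Answer: WP = ((d || p) ==> ((d ==> (((d || (!g)) ==> (!t)) && ((!(d || (!g))) ==> p))) && ((!d) ==> (((d || (!g)) ==> (!(d && g))) && ((!(d || (!g))) ==> p))))) && ((!(d || p)) ==> (((d || (!((!p) && d))) ==> (!t)) && ((!(d || (!((!p) && d)))) ==> p)))
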